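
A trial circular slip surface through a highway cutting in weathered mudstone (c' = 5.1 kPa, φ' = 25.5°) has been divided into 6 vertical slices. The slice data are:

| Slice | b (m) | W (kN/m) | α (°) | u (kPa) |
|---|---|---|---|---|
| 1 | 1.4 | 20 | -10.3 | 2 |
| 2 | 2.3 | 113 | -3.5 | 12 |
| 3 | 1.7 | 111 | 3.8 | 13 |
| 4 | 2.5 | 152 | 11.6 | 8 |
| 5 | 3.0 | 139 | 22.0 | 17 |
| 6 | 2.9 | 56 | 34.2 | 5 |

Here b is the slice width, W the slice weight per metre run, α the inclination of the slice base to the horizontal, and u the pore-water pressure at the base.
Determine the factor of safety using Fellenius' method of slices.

FS = 2.49

Ordinary method of slices: FS = Σ[c'·Δl_i + (W_i cosα_i − u_i·Δl_i)·tanφ'] / Σ W_i sinα_i, with Δl_i = b_i / cosα_i.
Slice 1: Δl = 1.4/cos(-10.3°) = 1.423 m; N'_1 = 20·cos(-10.3°) − 2·1.423 = 16.8; c'Δl = 7.26; W sinα = -3.6
Slice 2: Δl = 2.3/cos(-3.5°) = 2.304 m; N'_2 = 113·cos(-3.5°) − 12·2.304 = 85.1; c'Δl = 11.75; W sinα = -6.9
Slice 3: Δl = 1.7/cos3.8° = 1.704 m; N'_3 = 111·cos3.8° − 13·1.704 = 88.6; c'Δl = 8.69; W sinα = 7.4
Slice 4: Δl = 2.5/cos11.6° = 2.552 m; N'_4 = 152·cos11.6° − 8·2.552 = 128.5; c'Δl = 13.02; W sinα = 30.6
Slice 5: Δl = 3.0/cos22.0° = 3.236 m; N'_5 = 139·cos22.0° − 17·3.236 = 73.9; c'Δl = 16.50; W sinα = 52.1
Slice 6: Δl = 2.9/cos34.2° = 3.506 m; N'_6 = 56·cos34.2° − 5·3.506 = 28.8; c'Δl = 17.88; W sinα = 31.5
Σc'Δl = 75.1 kN/m; ΣN' = 421.7 kN/m; ΣW sinα = 111.0 kN/m
Resisting = 75.1 + 421.7·tan25.5° = 75.1 + 201.1 = 276.2 kN/m
FS = 276.2 / 111.0 = 2.489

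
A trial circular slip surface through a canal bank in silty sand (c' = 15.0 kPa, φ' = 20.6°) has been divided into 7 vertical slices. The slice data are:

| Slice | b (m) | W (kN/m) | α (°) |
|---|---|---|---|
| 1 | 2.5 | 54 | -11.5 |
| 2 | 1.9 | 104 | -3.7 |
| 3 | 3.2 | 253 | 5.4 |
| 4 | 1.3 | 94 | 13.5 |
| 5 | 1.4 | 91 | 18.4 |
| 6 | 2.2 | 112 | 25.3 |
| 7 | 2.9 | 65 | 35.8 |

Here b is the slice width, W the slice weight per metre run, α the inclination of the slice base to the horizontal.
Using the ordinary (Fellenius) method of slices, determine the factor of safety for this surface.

FS = 3.68

Ordinary method of slices: FS = Σ[c'·Δl_i + (W_i cosα_i)·tanφ'] / Σ W_i sinα_i, with Δl_i = b_i / cosα_i.
Slice 1: Δl = 2.5/cos(-11.5°) = 2.551 m; N'_1 = 54·cos(-11.5°) = 52.9; c'Δl = 38.27; W sinα = -10.8
Slice 2: Δl = 1.9/cos(-3.7°) = 1.904 m; N'_2 = 104·cos(-3.7°) = 103.8; c'Δl = 28.56; W sinα = -6.7
Slice 3: Δl = 3.2/cos5.4° = 3.214 m; N'_3 = 253·cos5.4° = 251.9; c'Δl = 48.21; W sinα = 23.8
Slice 4: Δl = 1.3/cos13.5° = 1.337 m; N'_4 = 94·cos13.5° = 91.4; c'Δl = 20.05; W sinα = 21.9
Slice 5: Δl = 1.4/cos18.4° = 1.475 m; N'_5 = 91·cos18.4° = 86.3; c'Δl = 22.13; W sinα = 28.7
Slice 6: Δl = 2.2/cos25.3° = 2.433 m; N'_6 = 112·cos25.3° = 101.3; c'Δl = 36.50; W sinα = 47.9
Slice 7: Δl = 2.9/cos35.8° = 3.576 m; N'_7 = 65·cos35.8° = 52.7; c'Δl = 53.63; W sinα = 38.0
Σc'Δl = 247.4 kN/m; ΣN' = 740.3 kN/m; ΣW sinα = 142.9 kN/m
Resisting = 247.4 + 740.3·tan20.6° = 247.4 + 278.3 = 525.6 kN/m
FS = 525.6 / 142.9 = 3.679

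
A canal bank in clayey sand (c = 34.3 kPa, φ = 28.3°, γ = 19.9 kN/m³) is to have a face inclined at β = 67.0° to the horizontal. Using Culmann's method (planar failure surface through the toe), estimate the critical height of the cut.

H_c = 25.45 m

Culmann's analysis gives the critical failure plane at α_cr = (β + φ)/2 = (67.0 + 28.3)/2 = 47.6°, and the critical height
H_c = (4c/γ) · sinβ cosφ / [1 − cos(β − φ)]
    = (4·34.3/19.9) · sin67.0°·cos28.3° / [1 − cos(38.7°)]
    = 6.894 · 0.9205·0.8805 / [1 − 0.7804]
    = 6.894 · 0.8105 / 0.2196
    = 25.45 m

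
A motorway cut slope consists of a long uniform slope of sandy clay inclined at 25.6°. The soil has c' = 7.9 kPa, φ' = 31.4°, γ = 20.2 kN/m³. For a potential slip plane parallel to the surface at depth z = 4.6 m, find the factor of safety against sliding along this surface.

For an infinite slope with a slip plane parallel to the surface (no pore pressure): FS = [c' + γz cos²β tanφ'] / [γz sinβ cosβ].
γz = 20.2·4.6 = 92.92 kN/m²
Numerator = 7.9 + 92.92·cos²25.6°·tan31.4° = 7.9 + 92.92·0.8133·0.6104 = 54.029 kPa
Denominator = 92.92·sin25.6°·cos25.6° = 92.92·0.4321·0.9018 = 36.208 kPa
FS = 54.029 / 36.208 = 1.492

FS = 1.49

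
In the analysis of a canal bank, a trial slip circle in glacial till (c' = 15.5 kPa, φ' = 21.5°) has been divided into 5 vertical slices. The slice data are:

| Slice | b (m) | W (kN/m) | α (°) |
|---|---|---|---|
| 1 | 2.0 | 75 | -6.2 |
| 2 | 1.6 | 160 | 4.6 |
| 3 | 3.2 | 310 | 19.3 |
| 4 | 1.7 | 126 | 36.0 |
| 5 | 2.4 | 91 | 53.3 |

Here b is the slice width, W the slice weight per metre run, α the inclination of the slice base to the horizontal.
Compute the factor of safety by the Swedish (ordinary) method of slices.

Ordinary method of slices: FS = Σ[c'·Δl_i + (W_i cosα_i)·tanφ'] / Σ W_i sinα_i, with Δl_i = b_i / cosα_i.
Slice 1: Δl = 2.0/cos(-6.2°) = 2.012 m; N'_1 = 75·cos(-6.2°) = 74.6; c'Δl = 31.18; W sinα = -8.1
Slice 2: Δl = 1.6/cos4.6° = 1.605 m; N'_2 = 160·cos4.6° = 159.5; c'Δl = 24.88; W sinα = 12.8
Slice 3: Δl = 3.2/cos19.3° = 3.391 m; N'_3 = 310·cos19.3° = 292.6; c'Δl = 52.55; W sinα = 102.5
Slice 4: Δl = 1.7/cos36.0° = 2.101 m; N'_4 = 126·cos36.0° = 101.9; c'Δl = 32.57; W sinα = 74.1
Slice 5: Δl = 2.4/cos53.3° = 4.016 m; N'_5 = 91·cos53.3° = 54.4; c'Δl = 62.25; W sinα = 73.0
Σc'Δl = 203.4 kN/m; ΣN' = 682.9 kN/m; ΣW sinα = 254.2 kN/m
Resisting = 203.4 + 682.9·tan21.5° = 203.4 + 269.0 = 472.5 kN/m
FS = 472.5 / 254.2 = 1.858

FS = 1.86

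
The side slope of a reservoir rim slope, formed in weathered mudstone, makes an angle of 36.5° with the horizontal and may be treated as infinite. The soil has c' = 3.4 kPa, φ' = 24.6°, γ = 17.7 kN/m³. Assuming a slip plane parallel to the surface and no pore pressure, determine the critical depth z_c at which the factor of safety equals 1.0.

z_c = 1.05 m

Setting FS = 1.00 in FS = [c' + γz cos²β tanφ'] / [γz sinβ cosβ] and solving for z:
z = c' / [γ cosβ (FS·sinβ − cosβ·tanφ')]
  = 3.4 / [17.7·cos36.5°·(1.00·sin36.5° − cos36.5°·tan24.6°)]
  = 3.4 / [17.7·0.8039·(1.00·0.5948 − 0.8039·0.4578)]
  = 3.4 / 3.2268 = 1.054 m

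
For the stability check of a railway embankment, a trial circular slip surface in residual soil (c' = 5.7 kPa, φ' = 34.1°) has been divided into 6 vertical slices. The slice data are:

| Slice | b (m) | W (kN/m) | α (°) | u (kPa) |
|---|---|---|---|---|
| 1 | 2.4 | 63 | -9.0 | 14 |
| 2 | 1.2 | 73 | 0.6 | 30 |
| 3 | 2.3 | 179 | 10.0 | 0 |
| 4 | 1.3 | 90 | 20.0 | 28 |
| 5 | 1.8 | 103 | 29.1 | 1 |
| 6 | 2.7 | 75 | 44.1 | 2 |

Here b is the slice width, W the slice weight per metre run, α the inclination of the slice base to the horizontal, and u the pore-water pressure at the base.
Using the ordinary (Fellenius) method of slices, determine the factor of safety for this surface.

FS = 2.32

Ordinary method of slices: FS = Σ[c'·Δl_i + (W_i cosα_i − u_i·Δl_i)·tanφ'] / Σ W_i sinα_i, with Δl_i = b_i / cosα_i.
Slice 1: Δl = 2.4/cos(-9.0°) = 2.430 m; N'_1 = 63·cos(-9.0°) − 14·2.430 = 28.2; c'Δl = 13.85; W sinα = -9.9
Slice 2: Δl = 1.2/cos0.6° = 1.200 m; N'_2 = 73·cos0.6° − 30·1.200 = 37.0; c'Δl = 6.84; W sinα = 0.8
Slice 3: Δl = 2.3/cos10.0° = 2.335 m; N'_3 = 179·cos10.0° − 0·2.335 = 176.3; c'Δl = 13.31; W sinα = 31.1
Slice 4: Δl = 1.3/cos20.0° = 1.383 m; N'_4 = 90·cos20.0° − 28·1.383 = 45.8; c'Δl = 7.89; W sinα = 30.8
Slice 5: Δl = 1.8/cos29.1° = 2.060 m; N'_5 = 103·cos29.1° − 1·2.060 = 87.9; c'Δl = 11.74; W sinα = 50.1
Slice 6: Δl = 2.7/cos44.1° = 3.760 m; N'_6 = 75·cos44.1° − 2·3.760 = 46.3; c'Δl = 21.43; W sinα = 52.2
Σc'Δl = 75.1 kN/m; ΣN' = 421.6 kN/m; ΣW sinα = 155.1 kN/m
Resisting = 75.1 + 421.6·tan34.1° = 75.1 + 285.4 = 360.5 kN/m
FS = 360.5 / 155.1 = 2.325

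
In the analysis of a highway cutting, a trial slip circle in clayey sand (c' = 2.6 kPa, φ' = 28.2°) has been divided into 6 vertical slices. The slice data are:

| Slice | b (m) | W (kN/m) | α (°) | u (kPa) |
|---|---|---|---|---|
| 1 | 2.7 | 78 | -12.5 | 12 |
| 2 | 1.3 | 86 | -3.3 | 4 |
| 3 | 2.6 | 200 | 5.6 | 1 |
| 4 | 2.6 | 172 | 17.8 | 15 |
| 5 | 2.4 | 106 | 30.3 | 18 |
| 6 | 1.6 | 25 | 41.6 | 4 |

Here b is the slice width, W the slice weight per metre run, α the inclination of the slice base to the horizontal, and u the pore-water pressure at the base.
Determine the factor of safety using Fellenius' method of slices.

Ordinary method of slices: FS = Σ[c'·Δl_i + (W_i cosα_i − u_i·Δl_i)·tanφ'] / Σ W_i sinα_i, with Δl_i = b_i / cosα_i.
Slice 1: Δl = 2.7/cos(-12.5°) = 2.766 m; N'_1 = 78·cos(-12.5°) − 12·2.766 = 43.0; c'Δl = 7.19; W sinα = -16.9
Slice 2: Δl = 1.3/cos(-3.3°) = 1.302 m; N'_2 = 86·cos(-3.3°) − 4·1.302 = 80.6; c'Δl = 3.39; W sinα = -5.0
Slice 3: Δl = 2.6/cos5.6° = 2.612 m; N'_3 = 200·cos5.6° − 1·2.612 = 196.4; c'Δl = 6.79; W sinα = 19.5
Slice 4: Δl = 2.6/cos17.8° = 2.731 m; N'_4 = 172·cos17.8° − 15·2.731 = 122.8; c'Δl = 7.10; W sinα = 52.6
Slice 5: Δl = 2.4/cos30.3° = 2.780 m; N'_5 = 106·cos30.3° − 18·2.780 = 41.5; c'Δl = 7.23; W sinα = 53.5
Slice 6: Δl = 1.6/cos41.6° = 2.140 m; N'_6 = 25·cos41.6° − 4·2.140 = 10.1; c'Δl = 5.56; W sinα = 16.6
Σc'Δl = 37.3 kN/m; ΣN' = 494.5 kN/m; ΣW sinα = 120.3 kN/m
Resisting = 37.3 + 494.5·tan28.2° = 37.3 + 265.1 = 302.4 kN/m
FS = 302.4 / 120.3 = 2.513

FS = 2.51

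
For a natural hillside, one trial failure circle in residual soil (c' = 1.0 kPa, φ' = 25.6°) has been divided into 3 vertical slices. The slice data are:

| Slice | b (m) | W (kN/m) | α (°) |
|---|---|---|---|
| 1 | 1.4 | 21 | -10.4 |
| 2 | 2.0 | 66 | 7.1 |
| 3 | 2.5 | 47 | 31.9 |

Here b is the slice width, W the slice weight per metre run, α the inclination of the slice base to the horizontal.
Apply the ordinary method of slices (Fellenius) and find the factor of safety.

Ordinary method of slices: FS = Σ[c'·Δl_i + (W_i cosα_i)·tanφ'] / Σ W_i sinα_i, with Δl_i = b_i / cosα_i.
Slice 1: Δl = 1.4/cos(-10.4°) = 1.423 m; N'_1 = 21·cos(-10.4°) = 20.7; c'Δl = 1.42; W sinα = -3.8
Slice 2: Δl = 2.0/cos7.1° = 2.015 m; N'_2 = 66·cos7.1° = 65.5; c'Δl = 2.02; W sinα = 8.2
Slice 3: Δl = 2.5/cos31.9° = 2.945 m; N'_3 = 47·cos31.9° = 39.9; c'Δl = 2.94; W sinα = 24.8
Σc'Δl = 6.4 kN/m; ΣN' = 126.1 kN/m; ΣW sinα = 29.2 kN/m
Resisting = 6.4 + 126.1·tan25.6° = 6.4 + 60.4 = 66.8 kN/m
FS = 66.8 / 29.2 = 2.287

FS = 2.29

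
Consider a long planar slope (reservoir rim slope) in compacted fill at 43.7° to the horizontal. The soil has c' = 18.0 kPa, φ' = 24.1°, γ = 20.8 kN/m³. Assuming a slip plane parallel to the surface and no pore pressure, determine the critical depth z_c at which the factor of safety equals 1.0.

z_c = 3.26 m

Setting FS = 1.00 in FS = [c' + γz cos²β tanφ'] / [γz sinβ cosβ] and solving for z:
z = c' / [γ cosβ (FS·sinβ − cosβ·tanφ')]
  = 18.0 / [20.8·cos43.7°·(1.00·sin43.7° − cos43.7°·tan24.1°)]
  = 18.0 / [20.8·0.7230·(1.00·0.6909 − 0.7230·0.4473)]
  = 18.0 / 5.5261 = 3.257 m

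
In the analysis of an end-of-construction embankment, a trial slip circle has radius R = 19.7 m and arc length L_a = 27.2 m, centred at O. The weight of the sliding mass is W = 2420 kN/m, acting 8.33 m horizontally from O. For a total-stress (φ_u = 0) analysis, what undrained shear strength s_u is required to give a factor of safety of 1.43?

FS = s_u·L_a·R / (W·d), so s_u = FS·W·d / (L_a·R).
s_u = 1.43·2420·8.33 / (27.20·19.7) = 28826.8 / 535.84 = 53.80 kPa

s_u = 53.8 kPa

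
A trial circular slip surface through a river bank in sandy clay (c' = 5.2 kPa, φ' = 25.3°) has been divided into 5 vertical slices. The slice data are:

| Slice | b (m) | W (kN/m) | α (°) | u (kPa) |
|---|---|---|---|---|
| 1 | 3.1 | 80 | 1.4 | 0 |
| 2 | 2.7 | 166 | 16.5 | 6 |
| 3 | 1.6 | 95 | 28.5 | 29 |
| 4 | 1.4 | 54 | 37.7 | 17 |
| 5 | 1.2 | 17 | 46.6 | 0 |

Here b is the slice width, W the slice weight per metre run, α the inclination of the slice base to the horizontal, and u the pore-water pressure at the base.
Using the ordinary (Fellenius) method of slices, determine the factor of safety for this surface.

Ordinary method of slices: FS = Σ[c'·Δl_i + (W_i cosα_i − u_i·Δl_i)·tanφ'] / Σ W_i sinα_i, with Δl_i = b_i / cosα_i.
Slice 1: Δl = 3.1/cos1.4° = 3.101 m; N'_1 = 80·cos1.4° − 0·3.101 = 80.0; c'Δl = 16.12; W sinα = 2.0
Slice 2: Δl = 2.7/cos16.5° = 2.816 m; N'_2 = 166·cos16.5° − 6·2.816 = 142.3; c'Δl = 14.64; W sinα = 47.1
Slice 3: Δl = 1.6/cos28.5° = 1.821 m; N'_3 = 95·cos28.5° − 29·1.821 = 30.7; c'Δl = 9.47; W sinα = 45.3
Slice 4: Δl = 1.4/cos37.7° = 1.769 m; N'_4 = 54·cos37.7° − 17·1.769 = 12.6; c'Δl = 9.20; W sinα = 33.0
Slice 5: Δl = 1.2/cos46.6° = 1.747 m; N'_5 = 17·cos46.6° − 0·1.747 = 11.7; c'Δl = 9.08; W sinα = 12.4
Σc'Δl = 58.5 kN/m; ΣN' = 277.3 kN/m; ΣW sinα = 139.8 kN/m
Resisting = 58.5 + 277.3·tan25.3° = 58.5 + 131.1 = 189.6 kN/m
FS = 189.6 / 139.8 = 1.356

FS = 1.36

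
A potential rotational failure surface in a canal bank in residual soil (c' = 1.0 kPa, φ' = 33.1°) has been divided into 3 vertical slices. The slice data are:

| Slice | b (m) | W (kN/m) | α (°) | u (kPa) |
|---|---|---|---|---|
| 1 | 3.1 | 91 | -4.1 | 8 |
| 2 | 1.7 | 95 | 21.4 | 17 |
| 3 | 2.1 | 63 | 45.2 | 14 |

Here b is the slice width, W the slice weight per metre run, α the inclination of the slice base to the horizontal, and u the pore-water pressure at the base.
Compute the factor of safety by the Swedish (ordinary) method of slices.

FS = 1.24

Ordinary method of slices: FS = Σ[c'·Δl_i + (W_i cosα_i − u_i·Δl_i)·tanφ'] / Σ W_i sinα_i, with Δl_i = b_i / cosα_i.
Slice 1: Δl = 3.1/cos(-4.1°) = 3.108 m; N'_1 = 91·cos(-4.1°) − 8·3.108 = 65.9; c'Δl = 3.11; W sinα = -6.5
Slice 2: Δl = 1.7/cos21.4° = 1.826 m; N'_2 = 95·cos21.4° − 17·1.826 = 57.4; c'Δl = 1.83; W sinα = 34.7
Slice 3: Δl = 2.1/cos45.2° = 2.980 m; N'_3 = 63·cos45.2° − 14·2.980 = 2.7; c'Δl = 2.98; W sinα = 44.7
Σc'Δl = 7.9 kN/m; ΣN' = 126.0 kN/m; ΣW sinα = 72.9 kN/m
Resisting = 7.9 + 126.0·tan33.1° = 7.9 + 82.1 = 90.0 kN/m
FS = 90.0 / 72.9 = 1.236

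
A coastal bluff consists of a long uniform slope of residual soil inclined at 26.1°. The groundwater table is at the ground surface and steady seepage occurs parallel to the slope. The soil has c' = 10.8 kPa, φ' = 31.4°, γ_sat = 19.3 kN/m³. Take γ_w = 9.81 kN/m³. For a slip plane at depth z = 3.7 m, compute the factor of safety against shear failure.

FS = 1.00

With seepage parallel to the slope and the water table at the surface, the effective normal stress on the slip plane uses the buoyant unit weight γ' = γ_sat − γ_w while the driving shear stress uses γ_sat:
FS = [c' + γ' z cos²β tanφ'] / [γ_sat z sinβ cosβ]
γ' = 19.3 − 9.81 = 9.49 kN/m³
Numerator = 10.8 + 9.49·3.7·cos²26.1°·tan31.4° = 10.8 + 9.49·3.7·0.8065·0.6104 = 28.085 kPa
Denominator = 19.3·3.7·sin26.1°·cos26.1° = 19.3·3.7·0.4399·0.8980 = 28.212 kPa
FS = 28.085 / 28.212 = 0.995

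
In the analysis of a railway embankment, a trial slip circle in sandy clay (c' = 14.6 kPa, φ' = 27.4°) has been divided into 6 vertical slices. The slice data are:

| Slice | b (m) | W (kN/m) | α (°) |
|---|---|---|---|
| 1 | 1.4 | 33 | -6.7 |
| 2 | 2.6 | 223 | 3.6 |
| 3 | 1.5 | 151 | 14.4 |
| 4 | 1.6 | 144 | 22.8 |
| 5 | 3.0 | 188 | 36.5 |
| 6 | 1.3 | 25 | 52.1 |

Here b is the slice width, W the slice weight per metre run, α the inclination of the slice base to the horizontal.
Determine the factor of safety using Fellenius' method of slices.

Ordinary method of slices: FS = Σ[c'·Δl_i + (W_i cosα_i)·tanφ'] / Σ W_i sinα_i, with Δl_i = b_i / cosα_i.
Slice 1: Δl = 1.4/cos(-6.7°) = 1.410 m; N'_1 = 33·cos(-6.7°) = 32.8; c'Δl = 20.58; W sinα = -3.9
Slice 2: Δl = 2.6/cos3.6° = 2.605 m; N'_2 = 223·cos3.6° = 222.6; c'Δl = 38.04; W sinα = 14.0
Slice 3: Δl = 1.5/cos14.4° = 1.549 m; N'_3 = 151·cos14.4° = 146.3; c'Δl = 22.61; W sinα = 37.6
Slice 4: Δl = 1.6/cos22.8° = 1.736 m; N'_4 = 144·cos22.8° = 132.7; c'Δl = 25.34; W sinα = 55.8
Slice 5: Δl = 3.0/cos36.5° = 3.732 m; N'_5 = 188·cos36.5° = 151.1; c'Δl = 54.49; W sinα = 111.8
Slice 6: Δl = 1.3/cos52.1° = 2.116 m; N'_6 = 25·cos52.1° = 15.4; c'Δl = 30.90; W sinα = 19.7
Σc'Δl = 192.0 kN/m; ΣN' = 700.8 kN/m; ΣW sinα = 235.1 kN/m
Resisting = 192.0 + 700.8·tan27.4° = 192.0 + 363.3 = 555.2 kN/m
FS = 555.2 / 235.1 = 2.362

FS = 2.36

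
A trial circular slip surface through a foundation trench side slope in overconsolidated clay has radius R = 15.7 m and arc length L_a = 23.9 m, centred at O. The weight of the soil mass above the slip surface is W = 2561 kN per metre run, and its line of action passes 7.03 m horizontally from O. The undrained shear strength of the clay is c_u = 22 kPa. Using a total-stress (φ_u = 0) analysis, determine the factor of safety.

FS = 0.46

Taking moments about the centre O, the resisting moment is provided by the undrained shear strength acting along the arc:
M_R = c_u·L_a·R = 22·23.90·15.7 = 8255.1 kN·m/m
M_D = W·d = 2561·7.03 = 18003.8 kN·m/m
FS = M_R / M_D = 8255.1 / 18003.8 = 0.459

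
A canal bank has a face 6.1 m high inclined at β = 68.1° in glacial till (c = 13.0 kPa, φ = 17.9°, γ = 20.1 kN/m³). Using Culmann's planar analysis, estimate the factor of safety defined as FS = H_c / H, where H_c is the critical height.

FS = 1.04

H_c = (4c/γ) · sinβ cosφ / [1 − cos(β − φ)]
    = (4·13.0/20.1) · sin68.1°·cos17.9° / [1 − cos50.2°]
    = 2.587 · 0.8829 / 0.3599 = 6.35 m
FS = H_c / H = 6.35 / 6.1 = 1.040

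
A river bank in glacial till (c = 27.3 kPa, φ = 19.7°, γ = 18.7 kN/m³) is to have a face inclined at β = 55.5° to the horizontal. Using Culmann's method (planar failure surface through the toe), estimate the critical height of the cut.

Culmann's analysis gives the critical failure plane at α_cr = (β + φ)/2 = (55.5 + 19.7)/2 = 37.6°, and the critical height
H_c = (4c/γ) · sinβ cosφ / [1 − cos(β − φ)]
    = (4·27.3/18.7) · sin55.5°·cos19.7° / [1 − cos(35.8°)]
    = 5.840 · 0.8241·0.9415 / [1 − 0.8111]
    = 5.840 · 0.7759 / 0.1889
    = 23.98 m

H_c = 23.98 m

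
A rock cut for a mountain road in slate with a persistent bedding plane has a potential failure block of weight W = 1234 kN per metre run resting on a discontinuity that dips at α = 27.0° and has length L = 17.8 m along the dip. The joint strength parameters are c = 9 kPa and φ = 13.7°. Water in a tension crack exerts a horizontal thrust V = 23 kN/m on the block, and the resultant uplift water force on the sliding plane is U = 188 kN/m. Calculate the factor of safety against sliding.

FS = 0.65

Resolving the block weight along and normal to the plane and applying the Mohr–Coulomb strength on the joint:
N' = W cosα − U − V sinα = 1234·cos27.0° − 188 − 23·sin27.0° = 901.1 kN/m
Driving force T = W sinα + V cosα = 1234·sin27.0° + 23·cos27.0° = 580.7 kN/m
Resisting force R = c·L + N'·tanφ = 9·17.8 + 901.1·tan13.7° = 160.2 + 219.7 = 379.9 kN/m
FS = R / T = 379.9 / 580.7 = 0.654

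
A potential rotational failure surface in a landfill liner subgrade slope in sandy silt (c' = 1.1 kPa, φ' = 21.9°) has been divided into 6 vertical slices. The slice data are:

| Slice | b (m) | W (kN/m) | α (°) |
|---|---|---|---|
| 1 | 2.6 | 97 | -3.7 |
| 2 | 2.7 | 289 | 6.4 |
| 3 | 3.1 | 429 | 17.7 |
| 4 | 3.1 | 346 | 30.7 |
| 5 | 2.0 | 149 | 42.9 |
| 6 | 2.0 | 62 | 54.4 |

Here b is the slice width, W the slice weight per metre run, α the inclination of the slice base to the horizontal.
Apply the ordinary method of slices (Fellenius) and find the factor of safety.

Ordinary method of slices: FS = Σ[c'·Δl_i + (W_i cosα_i)·tanφ'] / Σ W_i sinα_i, with Δl_i = b_i / cosα_i.
Slice 1: Δl = 2.6/cos(-3.7°) = 2.605 m; N'_1 = 97·cos(-3.7°) = 96.8; c'Δl = 2.87; W sinα = -6.3
Slice 2: Δl = 2.7/cos6.4° = 2.717 m; N'_2 = 289·cos6.4° = 287.2; c'Δl = 2.99; W sinα = 32.2
Slice 3: Δl = 3.1/cos17.7° = 3.254 m; N'_3 = 429·cos17.7° = 408.7; c'Δl = 3.58; W sinα = 130.4
Slice 4: Δl = 3.1/cos30.7° = 3.605 m; N'_4 = 346·cos30.7° = 297.5; c'Δl = 3.97; W sinα = 176.6
Slice 5: Δl = 2.0/cos42.9° = 2.730 m; N'_5 = 149·cos42.9° = 109.1; c'Δl = 3.00; W sinα = 101.4
Slice 6: Δl = 2.0/cos54.4° = 3.436 m; N'_6 = 62·cos54.4° = 36.1; c'Δl = 3.78; W sinα = 50.4
Σc'Δl = 20.2 kN/m; ΣN' = 1235.4 kN/m; ΣW sinα = 484.9 kN/m
Resisting = 20.2 + 1235.4·tan21.9° = 20.2 + 496.6 = 516.8 kN/m
FS = 516.8 / 484.9 = 1.066

FS = 1.07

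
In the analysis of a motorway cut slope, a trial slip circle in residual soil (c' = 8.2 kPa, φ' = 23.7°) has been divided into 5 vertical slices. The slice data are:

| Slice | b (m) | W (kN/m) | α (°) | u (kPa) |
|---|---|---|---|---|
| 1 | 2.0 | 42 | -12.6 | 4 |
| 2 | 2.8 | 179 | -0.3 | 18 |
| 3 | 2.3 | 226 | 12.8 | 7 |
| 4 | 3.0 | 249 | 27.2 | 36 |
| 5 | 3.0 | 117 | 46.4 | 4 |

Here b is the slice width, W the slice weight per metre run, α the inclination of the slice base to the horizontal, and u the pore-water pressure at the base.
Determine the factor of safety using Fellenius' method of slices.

FS = 1.49

Ordinary method of slices: FS = Σ[c'·Δl_i + (W_i cosα_i − u_i·Δl_i)·tanφ'] / Σ W_i sinα_i, with Δl_i = b_i / cosα_i.
Slice 1: Δl = 2.0/cos(-12.6°) = 2.049 m; N'_1 = 42·cos(-12.6°) − 4·2.049 = 32.8; c'Δl = 16.80; W sinα = -9.2
Slice 2: Δl = 2.8/cos(-0.3°) = 2.800 m; N'_2 = 179·cos(-0.3°) − 18·2.800 = 128.6; c'Δl = 22.96; W sinα = -0.9
Slice 3: Δl = 2.3/cos12.8° = 2.359 m; N'_3 = 226·cos12.8° − 7·2.359 = 203.9; c'Δl = 19.34; W sinα = 50.1
Slice 4: Δl = 3.0/cos27.2° = 3.373 m; N'_4 = 249·cos27.2° − 36·3.373 = 100.0; c'Δl = 27.66; W sinα = 113.8
Slice 5: Δl = 3.0/cos46.4° = 4.350 m; N'_5 = 117·cos46.4° − 4·4.350 = 63.3; c'Δl = 35.67; W sinα = 84.7
Σc'Δl = 122.4 kN/m; ΣN' = 528.6 kN/m; ΣW sinα = 238.5 kN/m
Resisting = 122.4 + 528.6·tan23.7° = 122.4 + 232.0 = 354.5 kN/m
FS = 354.5 / 238.5 = 1.486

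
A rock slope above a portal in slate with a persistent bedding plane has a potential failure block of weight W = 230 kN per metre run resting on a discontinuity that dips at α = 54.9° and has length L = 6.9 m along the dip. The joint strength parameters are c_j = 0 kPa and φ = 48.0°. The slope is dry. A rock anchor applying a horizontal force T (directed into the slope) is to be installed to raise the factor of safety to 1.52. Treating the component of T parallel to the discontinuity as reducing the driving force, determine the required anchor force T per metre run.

Resolving forces along and normal to the sliding plane, with the horizontal anchor force T adding T·sinα to the effective normal force and T·cosα acting up the plane against the driving force:
FS = [c_jL + (W cosα + T sinα) tanφ] / [W sinα − T cosα]
Without the anchor: N' = 132.3 kN/m, driving T_d = 188.2 kN/m, resisting R = 0·6.9 + 132.3·tan48.0° = 146.9 kN/m, FS = 0.78.
Setting FS = 1.52 and solving for T:
1.52·(188.2 − T cos54.9°) = 146.9 + T sin54.9°·tan48.0°
T·(sin54.9°·tan48.0° + 1.52·cos54.9°) = 1.52·188.2 − 146.9
T·(0.8181·1.1106 + 1.52·0.5750) = 286.0 − 146.9 = 139.1
T·1.7827 = 139.1
T = 78.1 kN/m

T = 78 kN/m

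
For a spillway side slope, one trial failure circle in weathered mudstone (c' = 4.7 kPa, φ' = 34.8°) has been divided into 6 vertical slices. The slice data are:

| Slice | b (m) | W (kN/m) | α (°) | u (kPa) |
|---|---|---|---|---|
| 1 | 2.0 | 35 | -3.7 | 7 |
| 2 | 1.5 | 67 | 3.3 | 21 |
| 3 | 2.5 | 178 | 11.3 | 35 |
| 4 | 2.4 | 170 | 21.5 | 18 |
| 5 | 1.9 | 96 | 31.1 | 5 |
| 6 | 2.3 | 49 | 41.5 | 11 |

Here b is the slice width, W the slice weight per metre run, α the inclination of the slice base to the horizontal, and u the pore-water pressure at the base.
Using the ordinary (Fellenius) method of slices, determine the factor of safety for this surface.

FS = 1.62

Ordinary method of slices: FS = Σ[c'·Δl_i + (W_i cosα_i − u_i·Δl_i)·tanφ'] / Σ W_i sinα_i, with Δl_i = b_i / cosα_i.
Slice 1: Δl = 2.0/cos(-3.7°) = 2.004 m; N'_1 = 35·cos(-3.7°) − 7·2.004 = 20.9; c'Δl = 9.42; W sinα = -2.3
Slice 2: Δl = 1.5/cos3.3° = 1.502 m; N'_2 = 67·cos3.3° − 21·1.502 = 35.3; c'Δl = 7.06; W sinα = 3.9
Slice 3: Δl = 2.5/cos11.3° = 2.549 m; N'_3 = 178·cos11.3° − 35·2.549 = 85.3; c'Δl = 11.98; W sinα = 34.9
Slice 4: Δl = 2.4/cos21.5° = 2.579 m; N'_4 = 170·cos21.5° − 18·2.579 = 111.7; c'Δl = 12.12; W sinα = 62.3
Slice 5: Δl = 1.9/cos31.1° = 2.219 m; N'_5 = 96·cos31.1° − 5·2.219 = 71.1; c'Δl = 10.43; W sinα = 49.6
Slice 6: Δl = 2.3/cos41.5° = 3.071 m; N'_6 = 49·cos41.5° − 11·3.071 = 2.9; c'Δl = 14.43; W sinα = 32.5
Σc'Δl = 65.4 kN/m; ΣN' = 327.3 kN/m; ΣW sinα = 180.8 kN/m
Resisting = 65.4 + 327.3·tan34.8° = 65.4 + 227.5 = 292.9 kN/m
FS = 292.9 / 180.8 = 1.620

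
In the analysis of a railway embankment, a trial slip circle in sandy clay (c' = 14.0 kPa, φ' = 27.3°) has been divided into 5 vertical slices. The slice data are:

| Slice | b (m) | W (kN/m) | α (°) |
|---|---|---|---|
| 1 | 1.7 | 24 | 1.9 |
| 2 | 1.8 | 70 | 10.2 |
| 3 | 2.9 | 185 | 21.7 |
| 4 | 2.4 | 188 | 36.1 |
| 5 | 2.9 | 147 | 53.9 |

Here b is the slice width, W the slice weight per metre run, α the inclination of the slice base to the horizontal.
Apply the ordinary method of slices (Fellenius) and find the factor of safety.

Ordinary method of slices: FS = Σ[c'·Δl_i + (W_i cosα_i)·tanφ'] / Σ W_i sinα_i, with Δl_i = b_i / cosα_i.
Slice 1: Δl = 1.7/cos1.9° = 1.701 m; N'_1 = 24·cos1.9° = 24.0; c'Δl = 23.81; W sinα = 0.8
Slice 2: Δl = 1.8/cos10.2° = 1.829 m; N'_2 = 70·cos10.2° = 68.9; c'Δl = 25.60; W sinα = 12.4
Slice 3: Δl = 2.9/cos21.7° = 3.121 m; N'_3 = 185·cos21.7° = 171.9; c'Δl = 43.70; W sinα = 68.4
Slice 4: Δl = 2.4/cos36.1° = 2.970 m; N'_4 = 188·cos36.1° = 151.9; c'Δl = 41.58; W sinα = 110.8
Slice 5: Δl = 2.9/cos53.9° = 4.922 m; N'_5 = 147·cos53.9° = 86.6; c'Δl = 68.91; W sinα = 118.8
Σc'Δl = 203.6 kN/m; ΣN' = 503.3 kN/m; ΣW sinα = 311.1 kN/m
Resisting = 203.6 + 503.3·tan27.3° = 203.6 + 259.8 = 463.4 kN/m
FS = 463.4 / 311.1 = 1.489

FS = 1.49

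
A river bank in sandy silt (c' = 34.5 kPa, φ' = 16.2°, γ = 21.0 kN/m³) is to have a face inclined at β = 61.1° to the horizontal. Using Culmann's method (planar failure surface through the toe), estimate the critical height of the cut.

H_c = 18.94 m

Culmann's analysis gives the critical failure plane at α_cr = (β + φ')/2 = (61.1 + 16.2)/2 = 38.6°, and the critical height
H_c = (4c'/γ) · sinβ cosφ' / [1 − cos(β − φ')]
    = (4·34.5/21.0) · sin61.1°·cos16.2° / [1 − cos(44.9°)]
    = 6.571 · 0.8755·0.9603 / [1 − 0.7083]
    = 6.571 · 0.8407 / 0.2917
    = 18.94 m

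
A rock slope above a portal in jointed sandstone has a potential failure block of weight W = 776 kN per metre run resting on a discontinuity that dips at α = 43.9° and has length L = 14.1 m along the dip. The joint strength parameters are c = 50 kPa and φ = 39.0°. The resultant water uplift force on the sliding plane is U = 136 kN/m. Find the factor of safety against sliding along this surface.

FS = 1.95

Resolving the block weight along and normal to the plane and applying the Mohr–Coulomb strength on the joint:
N' = W cosα − U = 776·cos43.9° − 136 = 423.1 kN/m
Driving force T = W sinα = 776·sin43.9° = 538.1 kN/m
Resisting force R = c·L + N'·tanφ = 50·14.1 + 423.1·tan39.0° = 705.0 + 342.7 = 1047.7 kN/m
FS = R / T = 1047.7 / 538.1 = 1.947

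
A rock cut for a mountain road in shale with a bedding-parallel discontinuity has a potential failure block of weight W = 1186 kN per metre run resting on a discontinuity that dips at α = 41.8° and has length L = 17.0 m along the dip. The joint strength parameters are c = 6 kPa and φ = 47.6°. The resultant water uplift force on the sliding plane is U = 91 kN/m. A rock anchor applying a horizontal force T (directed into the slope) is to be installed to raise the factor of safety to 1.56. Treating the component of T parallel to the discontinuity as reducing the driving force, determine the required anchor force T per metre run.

Resolving forces along and normal to the sliding plane, with the horizontal anchor force T adding T·sinα to the effective normal force and T·cosα acting up the plane against the driving force:
FS = [cL + (W cosα − U + T sinα) tanφ] / [W sinα − T cosα]
Without the anchor: N' = 793.1 kN/m, driving T_d = 790.5 kN/m, resisting R = 6·17.0 + 793.1·tan47.6° = 970.6 kN/m, FS = 1.23.
Setting FS = 1.56 and solving for T:
1.56·(790.5 − T cos41.8°) = 970.6 + T sin41.8°·tan47.6°
T·(sin41.8°·tan47.6° + 1.56·cos41.8°) = 1.56·790.5 − 970.6
T·(0.6665·1.0951 + 1.56·0.7455) = 1233.2 − 970.6 = 262.6
T·1.8929 = 262.6
T = 138.7 kN/m

T = 139 kN/m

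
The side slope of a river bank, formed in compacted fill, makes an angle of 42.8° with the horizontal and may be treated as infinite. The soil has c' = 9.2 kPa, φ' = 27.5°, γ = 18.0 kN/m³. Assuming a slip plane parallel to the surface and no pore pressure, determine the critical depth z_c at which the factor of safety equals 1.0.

Setting FS = 1.00 in FS = [c' + γz cos²β tanφ'] / [γz sinβ cosβ] and solving for z:
z = c' / [γ cosβ (FS·sinβ − cosβ·tanφ')]
  = 9.2 / [18.0·cos42.8°·(1.00·sin42.8° − cos42.8°·tan27.5°)]
  = 9.2 / [18.0·0.7337·(1.00·0.6794 − 0.7337·0.5206)]
  = 9.2 / 3.9289 = 2.342 m

z_c = 2.34 m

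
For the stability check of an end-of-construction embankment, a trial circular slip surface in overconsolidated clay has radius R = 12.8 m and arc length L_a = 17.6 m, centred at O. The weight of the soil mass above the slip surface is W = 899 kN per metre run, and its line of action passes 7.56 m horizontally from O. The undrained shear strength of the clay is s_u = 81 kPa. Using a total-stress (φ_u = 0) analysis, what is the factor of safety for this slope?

FS = 2.68

Taking moments about the centre O, the resisting moment is provided by the undrained shear strength acting along the arc:
M_R = s_u·L_a·R = 81·17.60·12.8 = 18247.7 kN·m/m
M_D = W·d = 899·7.56 = 6796.4 kN·m/m
FS = M_R / M_D = 18247.7 / 6796.4 = 2.685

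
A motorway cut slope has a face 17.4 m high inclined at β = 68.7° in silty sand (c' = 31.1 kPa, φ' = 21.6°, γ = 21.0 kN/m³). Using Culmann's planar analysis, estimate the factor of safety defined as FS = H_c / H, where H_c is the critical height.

H_c = (4c'/γ) · sinβ cosφ' / [1 − cos(β − φ')]
    = (4·31.1/21.0) · sin68.7°·cos21.6° / [1 − cos47.1°]
    = 5.924 · 0.8663 / 0.3193 = 16.07 m
FS = H_c / H = 16.07 / 17.4 = 0.924

FS = 0.92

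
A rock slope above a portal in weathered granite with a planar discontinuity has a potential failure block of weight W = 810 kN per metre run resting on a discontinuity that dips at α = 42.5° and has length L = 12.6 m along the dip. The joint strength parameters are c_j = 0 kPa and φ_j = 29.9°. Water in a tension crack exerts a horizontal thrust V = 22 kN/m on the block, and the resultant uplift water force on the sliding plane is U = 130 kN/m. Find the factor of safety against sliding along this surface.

Resolving the block weight along and normal to the plane and applying the Mohr–Coulomb strength on the joint:
N' = W cosα − U − V sinα = 810·cos42.5° − 130 − 22·sin42.5° = 452.3 kN/m
Driving force T = W sinα + V cosα = 810·sin42.5° + 22·cos42.5° = 563.4 kN/m
Resisting force R = c_j·L + N'·tanφ_j = 0·12.6 + 452.3·tan29.9° = 0.0 + 260.1 = 260.1 kN/m
FS = R / T = 260.1 / 563.4 = 0.462

FS = 0.46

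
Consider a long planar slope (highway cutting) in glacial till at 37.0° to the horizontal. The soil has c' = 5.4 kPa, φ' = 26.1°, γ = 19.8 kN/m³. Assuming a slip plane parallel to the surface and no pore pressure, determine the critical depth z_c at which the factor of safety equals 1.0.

Setting FS = 1.00 in FS = [c' + γz cos²β tanφ'] / [γz sinβ cosβ] and solving for z:
z = c' / [γ cosβ (FS·sinβ − cosβ·tanφ')]
  = 5.4 / [19.8·cos37.0°·(1.00·sin37.0° − cos37.0°·tan26.1°)]
  = 5.4 / [19.8·0.7986·(1.00·0.6018 − 0.7986·0.4899)]
  = 5.4 / 3.3297 = 1.622 m

z_c = 1.62 m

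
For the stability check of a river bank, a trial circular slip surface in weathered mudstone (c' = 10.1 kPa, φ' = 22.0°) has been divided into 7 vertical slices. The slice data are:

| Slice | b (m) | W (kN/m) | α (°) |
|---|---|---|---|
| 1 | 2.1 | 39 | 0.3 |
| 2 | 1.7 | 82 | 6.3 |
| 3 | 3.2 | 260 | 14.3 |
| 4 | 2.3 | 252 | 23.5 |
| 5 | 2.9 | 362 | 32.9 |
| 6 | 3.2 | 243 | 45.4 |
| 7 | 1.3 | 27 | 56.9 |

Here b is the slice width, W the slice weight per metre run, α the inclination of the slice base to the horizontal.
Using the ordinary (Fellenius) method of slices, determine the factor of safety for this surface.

FS = 1.14

Ordinary method of slices: FS = Σ[c'·Δl_i + (W_i cosα_i)·tanφ'] / Σ W_i sinα_i, with Δl_i = b_i / cosα_i.
Slice 1: Δl = 2.1/cos0.3° = 2.100 m; N'_1 = 39·cos0.3° = 39.0; c'Δl = 21.21; W sinα = 0.2
Slice 2: Δl = 1.7/cos6.3° = 1.710 m; N'_2 = 82·cos6.3° = 81.5; c'Δl = 17.27; W sinα = 9.0
Slice 3: Δl = 3.2/cos14.3° = 3.302 m; N'_3 = 260·cos14.3° = 251.9; c'Δl = 33.35; W sinα = 64.2
Slice 4: Δl = 2.3/cos23.5° = 2.508 m; N'_4 = 252·cos23.5° = 231.1; c'Δl = 25.33; W sinα = 100.5
Slice 5: Δl = 2.9/cos32.9° = 3.454 m; N'_5 = 362·cos32.9° = 303.9; c'Δl = 34.88; W sinα = 196.6
Slice 6: Δl = 3.2/cos45.4° = 4.557 m; N'_6 = 243·cos45.4° = 170.6; c'Δl = 46.03; W sinα = 173.0
Slice 7: Δl = 1.3/cos56.9° = 2.381 m; N'_7 = 27·cos56.9° = 14.7; c'Δl = 24.04; W sinα = 22.6
Σc'Δl = 202.1 kN/m; ΣN' = 1092.9 kN/m; ΣW sinα = 566.2 kN/m
Resisting = 202.1 + 1092.9·tan22.0° = 202.1 + 441.5 = 643.7 kN/m
FS = 643.7 / 566.2 = 1.137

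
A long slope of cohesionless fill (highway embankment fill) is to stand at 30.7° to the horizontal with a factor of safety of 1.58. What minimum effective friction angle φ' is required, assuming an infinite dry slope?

φ' = 43.2°

FS = tanφ'/tanβ ⇒ tanφ' = FS · tanβ = 1.58 · tan30.7° = 0.9381
φ' = arctan(0.9381) = 43.17°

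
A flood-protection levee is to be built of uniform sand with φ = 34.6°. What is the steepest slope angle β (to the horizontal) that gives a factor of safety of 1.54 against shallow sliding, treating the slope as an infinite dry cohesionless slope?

β = 24.1°

For an infinite dry cohesionless slope FS = tanφ/tanβ, so tanβ = tanφ / FS.
tanβ = tan34.6° / 1.54 = 0.6899 / 1.54 = 0.4480
β = arctan(0.4480) = 24.13°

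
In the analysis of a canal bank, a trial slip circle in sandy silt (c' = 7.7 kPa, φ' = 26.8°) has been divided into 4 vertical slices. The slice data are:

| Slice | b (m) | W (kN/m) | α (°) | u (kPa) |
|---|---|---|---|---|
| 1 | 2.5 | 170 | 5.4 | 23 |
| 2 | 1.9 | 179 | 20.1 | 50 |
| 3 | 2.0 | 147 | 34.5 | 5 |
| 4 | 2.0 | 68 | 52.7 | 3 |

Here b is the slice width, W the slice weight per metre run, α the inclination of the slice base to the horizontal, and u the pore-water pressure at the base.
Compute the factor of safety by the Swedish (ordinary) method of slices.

Ordinary method of slices: FS = Σ[c'·Δl_i + (W_i cosα_i − u_i·Δl_i)·tanφ'] / Σ W_i sinα_i, with Δl_i = b_i / cosα_i.
Slice 1: Δl = 2.5/cos5.4° = 2.511 m; N'_1 = 170·cos5.4° − 23·2.511 = 111.5; c'Δl = 19.34; W sinα = 16.0
Slice 2: Δl = 1.9/cos20.1° = 2.023 m; N'_2 = 179·cos20.1° − 50·2.023 = 66.9; c'Δl = 15.58; W sinα = 61.5
Slice 3: Δl = 2.0/cos34.5° = 2.427 m; N'_3 = 147·cos34.5° − 5·2.427 = 109.0; c'Δl = 18.69; W sinα = 83.3
Slice 4: Δl = 2.0/cos52.7° = 3.300 m; N'_4 = 68·cos52.7° − 3·3.300 = 31.3; c'Δl = 25.41; W sinα = 54.1
Σc'Δl = 79.0 kN/m; ΣN' = 318.7 kN/m; ΣW sinα = 214.9 kN/m
Resisting = 79.0 + 318.7·tan26.8° = 79.0 + 161.0 = 240.0 kN/m
FS = 240.0 / 214.9 = 1.117

FS = 1.12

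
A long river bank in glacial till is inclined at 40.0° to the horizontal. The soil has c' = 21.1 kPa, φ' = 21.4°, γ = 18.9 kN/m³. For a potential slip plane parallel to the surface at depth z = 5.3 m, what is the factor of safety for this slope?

For an infinite slope with a slip plane parallel to the surface (no pore pressure): FS = [c' + γz cos²β tanφ'] / [γz sinβ cosβ].
γz = 18.9·5.3 = 100.17 kN/m²
Numerator = 21.1 + 100.17·cos²40.0°·tan21.4° = 21.1 + 100.17·0.5868·0.3919 = 44.136 kPa
Denominator = 100.17·sin40.0°·cos40.0° = 100.17·0.6428·0.7660 = 49.324 kPa
FS = 44.136 / 49.324 = 0.895

FS = 0.89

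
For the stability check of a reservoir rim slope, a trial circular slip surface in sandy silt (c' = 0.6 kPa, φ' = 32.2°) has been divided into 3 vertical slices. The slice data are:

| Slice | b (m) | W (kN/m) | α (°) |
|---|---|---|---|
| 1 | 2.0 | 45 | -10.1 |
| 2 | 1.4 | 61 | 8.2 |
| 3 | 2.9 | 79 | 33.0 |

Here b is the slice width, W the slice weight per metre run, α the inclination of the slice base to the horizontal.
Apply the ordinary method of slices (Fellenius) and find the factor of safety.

FS = 2.55

Ordinary method of slices: FS = Σ[c'·Δl_i + (W_i cosα_i)·tanφ'] / Σ W_i sinα_i, with Δl_i = b_i / cosα_i.
Slice 1: Δl = 2.0/cos(-10.1°) = 2.031 m; N'_1 = 45·cos(-10.1°) = 44.3; c'Δl = 1.22; W sinα = -7.9
Slice 2: Δl = 1.4/cos8.2° = 1.414 m; N'_2 = 61·cos8.2° = 60.4; c'Δl = 0.85; W sinα = 8.7
Slice 3: Δl = 2.9/cos33.0° = 3.458 m; N'_3 = 79·cos33.0° = 66.3; c'Δl = 2.07; W sinα = 43.0
Σc'Δl = 4.1 kN/m; ΣN' = 170.9 kN/m; ΣW sinα = 43.8 kN/m
Resisting = 4.1 + 170.9·tan32.2° = 4.1 + 107.6 = 111.8 kN/m
FS = 111.8 / 43.8 = 2.550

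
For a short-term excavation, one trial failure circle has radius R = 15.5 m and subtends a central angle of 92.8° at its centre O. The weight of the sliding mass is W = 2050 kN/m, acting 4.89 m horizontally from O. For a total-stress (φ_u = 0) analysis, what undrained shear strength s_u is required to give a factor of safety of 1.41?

s_u = 36.3 kPa

FS = s_u·L_a·R / (W·d), so s_u = FS·W·d / (L_a·R).
Arc length L_a = R·θ = 15.5·(92.8°·π/180) = 15.5·1.6197 = 25.10 m
s_u = 1.41·2050·4.89 / (25.10·15.5) = 14134.5 / 389.12 = 36.32 kPa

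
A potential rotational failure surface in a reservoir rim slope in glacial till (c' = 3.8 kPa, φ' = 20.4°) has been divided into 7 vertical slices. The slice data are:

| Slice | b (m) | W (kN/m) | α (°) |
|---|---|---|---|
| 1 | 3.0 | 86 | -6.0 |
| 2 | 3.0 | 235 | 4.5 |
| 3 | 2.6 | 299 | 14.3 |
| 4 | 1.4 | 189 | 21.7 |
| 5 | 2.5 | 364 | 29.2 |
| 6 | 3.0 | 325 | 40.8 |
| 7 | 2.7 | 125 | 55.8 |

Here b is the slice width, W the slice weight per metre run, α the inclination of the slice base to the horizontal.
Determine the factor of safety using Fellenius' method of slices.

Ordinary method of slices: FS = Σ[c'·Δl_i + (W_i cosα_i)·tanφ'] / Σ W_i sinα_i, with Δl_i = b_i / cosα_i.
Slice 1: Δl = 3.0/cos(-6.0°) = 3.017 m; N'_1 = 86·cos(-6.0°) = 85.5; c'Δl = 11.46; W sinα = -9.0
Slice 2: Δl = 3.0/cos4.5° = 3.009 m; N'_2 = 235·cos4.5° = 234.3; c'Δl = 11.44; W sinα = 18.4
Slice 3: Δl = 2.6/cos14.3° = 2.683 m; N'_3 = 299·cos14.3° = 289.7; c'Δl = 10.20; W sinα = 73.9
Slice 4: Δl = 1.4/cos21.7° = 1.507 m; N'_4 = 189·cos21.7° = 175.6; c'Δl = 5.73; W sinα = 69.9
Slice 5: Δl = 2.5/cos29.2° = 2.864 m; N'_5 = 364·cos29.2° = 317.7; c'Δl = 10.88; W sinα = 177.6
Slice 6: Δl = 3.0/cos40.8° = 3.963 m; N'_6 = 325·cos40.8° = 246.0; c'Δl = 15.06; W sinα = 212.4
Slice 7: Δl = 2.7/cos55.8° = 4.804 m; N'_7 = 125·cos55.8° = 70.3; c'Δl = 18.25; W sinα = 103.4
Σc'Δl = 83.0 kN/m; ΣN' = 1419.2 kN/m; ΣW sinα = 646.5 kN/m
Resisting = 83.0 + 1419.2·tan20.4° = 83.0 + 527.8 = 610.8 kN/m
FS = 610.8 / 646.5 = 0.945

FS = 0.94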